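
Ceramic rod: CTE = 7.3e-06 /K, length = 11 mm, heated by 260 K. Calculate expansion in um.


dL = 7.3e-06 * 11 * 260 * 1000 = 20.878 um

20.878


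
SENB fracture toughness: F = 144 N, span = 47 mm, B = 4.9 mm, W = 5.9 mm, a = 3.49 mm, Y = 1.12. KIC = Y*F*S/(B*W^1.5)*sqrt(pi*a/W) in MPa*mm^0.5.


KIC = 1.12*144*47/(4.9*5.9^1.5)*sqrt(pi*3.49/5.9) = 147.15

147.15


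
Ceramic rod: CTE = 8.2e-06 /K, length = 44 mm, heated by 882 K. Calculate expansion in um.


dL = 8.2e-06 * 44 * 882 * 1000 = 318.226 um

318.226


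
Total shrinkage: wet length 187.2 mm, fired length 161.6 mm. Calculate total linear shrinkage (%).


TS = (187.2 - 161.6) / 187.2 * 100 = 13.68%

13.68


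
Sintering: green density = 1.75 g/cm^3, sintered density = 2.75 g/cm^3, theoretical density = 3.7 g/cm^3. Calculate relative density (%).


Relative = 2.75 / 3.7 * 100 = 74.3%

74.3


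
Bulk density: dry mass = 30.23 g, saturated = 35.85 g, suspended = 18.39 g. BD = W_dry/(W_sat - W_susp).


BD = 30.23 / (35.85 - 18.39) = 30.23 / 17.46 = 1.731 g/cm^3

1.731


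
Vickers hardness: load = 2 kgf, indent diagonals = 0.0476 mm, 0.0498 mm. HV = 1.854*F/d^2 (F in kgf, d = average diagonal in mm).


d_avg = (0.0476+0.0498)/2 = 0.0487 mm
HV = 1.854*2/0.0487^2 = 1563

1563


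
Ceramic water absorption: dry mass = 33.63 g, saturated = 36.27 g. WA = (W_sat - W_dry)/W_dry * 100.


WA = (36.27 - 33.63) / 33.63 * 100 = 7.85%

7.85


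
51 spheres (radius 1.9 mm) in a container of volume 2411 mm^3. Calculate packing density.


V_sphere = 4/3*pi*1.9^3 = 28.7309 mm^3
Total V = 51*28.7309 = 1465.2759 mm^3
PD = 1465.2759 / 2411 = 0.608

0.608


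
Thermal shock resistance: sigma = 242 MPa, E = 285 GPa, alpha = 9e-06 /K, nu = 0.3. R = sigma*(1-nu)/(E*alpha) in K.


R = 242*(1-0.3)/(285*1000*9e-06) = 66 K

66


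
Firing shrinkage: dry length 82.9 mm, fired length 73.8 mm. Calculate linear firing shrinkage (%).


FS = (82.9 - 73.8) / 82.9 * 100 = 10.98%

10.98


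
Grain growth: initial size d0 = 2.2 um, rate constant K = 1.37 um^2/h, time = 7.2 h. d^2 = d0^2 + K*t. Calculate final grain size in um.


d^2 = 2.2^2 + 1.37*7.2 = 14.704
d = sqrt(14.704) = 3.83 um

3.83


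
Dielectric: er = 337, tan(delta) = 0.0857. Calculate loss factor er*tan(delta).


Loss = 337 * 0.0857 = 28.881

28.881


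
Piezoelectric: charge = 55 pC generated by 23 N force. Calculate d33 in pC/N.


d33 = 55 / 23 = 2.4 pC/N

2.4


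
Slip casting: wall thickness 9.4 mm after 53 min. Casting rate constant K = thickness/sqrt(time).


K = 9.4 / sqrt(53) = 9.4 / 7.2801 = 1.291 mm/min^0.5

1.291


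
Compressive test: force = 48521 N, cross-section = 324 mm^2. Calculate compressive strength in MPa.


CS = 48521 / 324 = 149.8 MPa

149.8


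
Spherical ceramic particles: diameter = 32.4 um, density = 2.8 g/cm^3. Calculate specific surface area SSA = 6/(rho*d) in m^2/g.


SSA = 6 / (2.8 * 32.4) = 0.066 m^2/g

0.066


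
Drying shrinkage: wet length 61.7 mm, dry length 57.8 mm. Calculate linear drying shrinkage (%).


DS = (61.7 - 57.8) / 61.7 * 100 = 6.32%

6.32


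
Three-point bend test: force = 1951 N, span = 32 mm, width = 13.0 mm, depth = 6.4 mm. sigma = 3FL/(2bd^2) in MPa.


sigma = 3*1951*32/(2*13.0*6.4^2) = 175.9 MPa

175.9


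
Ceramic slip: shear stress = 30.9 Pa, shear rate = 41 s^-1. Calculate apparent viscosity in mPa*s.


eta = tau/gamma * 1000 = 30.9/41 * 1000 = 753.7 mPa*s

753.7


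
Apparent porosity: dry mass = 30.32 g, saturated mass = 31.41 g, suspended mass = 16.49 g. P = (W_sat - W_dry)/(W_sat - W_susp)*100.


P = (31.41 - 30.32) / (31.41 - 16.49) * 100 = 1.09 / 14.92 * 100 = 7.3%

7.3


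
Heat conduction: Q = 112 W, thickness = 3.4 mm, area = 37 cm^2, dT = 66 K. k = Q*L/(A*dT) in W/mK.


k = 112*3.4/1000/(37/10000*66) = 1.56 W/mK

1.56


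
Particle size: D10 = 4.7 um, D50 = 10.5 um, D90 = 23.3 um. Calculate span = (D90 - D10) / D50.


Span = (23.3 - 4.7) / 10.5 = 18.6 / 10.5 = 1.771

1.771


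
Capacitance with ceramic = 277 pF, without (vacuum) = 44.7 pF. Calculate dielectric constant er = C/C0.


er = 277 / 44.7 = 6.2

6.2


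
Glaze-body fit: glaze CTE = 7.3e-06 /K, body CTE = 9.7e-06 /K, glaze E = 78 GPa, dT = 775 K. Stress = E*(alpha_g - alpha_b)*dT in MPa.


Stress = 78*1000*(7.3e-06 - 9.7e-06)*775 = -145.1 MPa

-145.1


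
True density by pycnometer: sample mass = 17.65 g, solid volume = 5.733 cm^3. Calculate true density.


TD = 17.65 / 5.733 = 3.079 g/cm^3

3.079


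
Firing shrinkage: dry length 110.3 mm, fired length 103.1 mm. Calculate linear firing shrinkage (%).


FS = (110.3 - 103.1) / 110.3 * 100 = 6.53%

6.53


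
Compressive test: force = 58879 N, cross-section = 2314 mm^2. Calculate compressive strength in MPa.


CS = 58879 / 2314 = 25.4 MPa

25.4


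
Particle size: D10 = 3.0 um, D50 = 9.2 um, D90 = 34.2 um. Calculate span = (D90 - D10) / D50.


Span = (34.2 - 3.0) / 9.2 = 31.2 / 9.2 = 3.391

3.391


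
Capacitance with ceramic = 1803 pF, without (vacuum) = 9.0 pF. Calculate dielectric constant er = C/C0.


er = 1803 / 9.0 = 200.33

200.33


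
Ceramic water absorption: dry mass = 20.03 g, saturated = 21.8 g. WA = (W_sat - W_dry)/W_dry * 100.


WA = (21.8 - 20.03) / 20.03 * 100 = 8.84%

8.84


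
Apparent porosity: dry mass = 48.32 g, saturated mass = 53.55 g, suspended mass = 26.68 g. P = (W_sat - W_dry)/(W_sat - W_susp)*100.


P = (53.55 - 48.32) / (53.55 - 26.68) * 100 = 5.23 / 26.87 * 100 = 19.5%

19.5


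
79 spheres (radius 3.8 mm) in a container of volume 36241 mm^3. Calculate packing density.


V_sphere = 4/3*pi*3.8^3 = 229.8473 mm^3
Total V = 79*229.8473 = 18157.9367 mm^3
PD = 18157.9367 / 36241 = 0.501

0.501


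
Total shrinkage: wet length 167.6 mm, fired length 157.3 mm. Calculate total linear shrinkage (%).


TS = (167.6 - 157.3) / 167.6 * 100 = 6.15%

6.15


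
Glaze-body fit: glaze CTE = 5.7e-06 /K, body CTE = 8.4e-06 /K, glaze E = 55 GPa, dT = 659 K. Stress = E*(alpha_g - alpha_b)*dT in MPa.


Stress = 55*1000*(5.7e-06 - 8.4e-06)*659 = -97.9 MPa

-97.9


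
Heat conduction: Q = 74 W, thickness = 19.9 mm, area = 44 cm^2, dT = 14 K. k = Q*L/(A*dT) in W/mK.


k = 74*19.9/1000/(44/10000*14) = 23.91 W/mK

23.91


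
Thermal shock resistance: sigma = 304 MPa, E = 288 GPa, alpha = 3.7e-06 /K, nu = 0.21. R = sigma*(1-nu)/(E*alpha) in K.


R = 304*(1-0.21)/(288*1000*3.7e-06) = 225 K

225


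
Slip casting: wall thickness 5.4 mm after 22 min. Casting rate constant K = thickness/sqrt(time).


K = 5.4 / sqrt(22) = 5.4 / 4.6904 = 1.151 mm/min^0.5

1.151


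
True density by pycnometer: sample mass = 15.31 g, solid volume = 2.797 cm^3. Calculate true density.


TD = 15.31 / 2.797 = 5.474 g/cm^3

5.474


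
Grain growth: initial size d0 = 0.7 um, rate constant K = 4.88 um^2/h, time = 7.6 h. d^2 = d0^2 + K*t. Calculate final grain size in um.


d^2 = 0.7^2 + 4.88*7.6 = 37.578
d = sqrt(37.578) = 6.13 um

6.13


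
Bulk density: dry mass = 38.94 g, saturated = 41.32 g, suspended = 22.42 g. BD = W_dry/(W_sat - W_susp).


BD = 38.94 / (41.32 - 22.42) = 38.94 / 18.9 = 2.06 g/cm^3

2.06


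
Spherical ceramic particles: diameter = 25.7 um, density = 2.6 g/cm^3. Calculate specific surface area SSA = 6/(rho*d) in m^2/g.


SSA = 6 / (2.6 * 25.7) = 0.09 m^2/g

0.09


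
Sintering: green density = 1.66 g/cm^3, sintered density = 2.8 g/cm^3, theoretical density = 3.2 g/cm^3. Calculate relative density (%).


Relative = 2.8 / 3.2 * 100 = 87.5%

87.5


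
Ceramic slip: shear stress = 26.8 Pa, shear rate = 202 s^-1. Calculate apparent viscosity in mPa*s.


eta = tau/gamma * 1000 = 26.8/202 * 1000 = 132.7 mPa*s

132.7


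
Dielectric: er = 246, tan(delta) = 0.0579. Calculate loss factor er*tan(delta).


Loss = 246 * 0.0579 = 14.243

14.243


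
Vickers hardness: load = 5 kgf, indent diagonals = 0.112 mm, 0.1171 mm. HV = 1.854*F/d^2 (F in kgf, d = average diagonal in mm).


d_avg = (0.112+0.1171)/2 = 0.11455 mm
HV = 1.854*5/0.11455^2 = 706

706


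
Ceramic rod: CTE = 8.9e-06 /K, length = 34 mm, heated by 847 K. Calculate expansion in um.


dL = 8.9e-06 * 34 * 847 * 1000 = 256.302 um

256.302


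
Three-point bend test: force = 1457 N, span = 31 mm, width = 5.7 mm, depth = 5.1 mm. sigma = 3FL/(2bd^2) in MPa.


sigma = 3*1457*31/(2*5.7*5.1^2) = 457.0 MPa

457.0


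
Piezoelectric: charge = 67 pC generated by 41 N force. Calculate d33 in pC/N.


d33 = 67 / 41 = 1.6 pC/N

1.6


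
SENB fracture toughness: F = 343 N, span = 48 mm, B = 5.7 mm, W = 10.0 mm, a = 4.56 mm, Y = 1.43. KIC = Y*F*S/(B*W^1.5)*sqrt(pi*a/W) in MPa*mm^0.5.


KIC = 1.43*343*48/(5.7*10.0^1.5)*sqrt(pi*4.56/10.0) = 156.33

156.33


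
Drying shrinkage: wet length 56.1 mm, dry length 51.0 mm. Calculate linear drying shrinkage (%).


DS = (56.1 - 51.0) / 56.1 * 100 = 9.09%

9.09


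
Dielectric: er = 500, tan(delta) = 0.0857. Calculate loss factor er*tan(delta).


Loss = 500 * 0.0857 = 42.85

42.85


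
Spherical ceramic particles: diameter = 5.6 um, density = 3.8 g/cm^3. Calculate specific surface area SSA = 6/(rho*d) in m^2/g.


SSA = 6 / (3.8 * 5.6) = 0.282 m^2/g

0.282


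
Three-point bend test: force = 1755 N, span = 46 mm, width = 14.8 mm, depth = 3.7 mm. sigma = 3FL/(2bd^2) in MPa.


sigma = 3*1755*46/(2*14.8*3.7^2) = 597.7 MPa

597.7


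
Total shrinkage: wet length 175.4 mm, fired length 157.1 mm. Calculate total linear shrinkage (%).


TS = (175.4 - 157.1) / 175.4 * 100 = 10.43%

10.43


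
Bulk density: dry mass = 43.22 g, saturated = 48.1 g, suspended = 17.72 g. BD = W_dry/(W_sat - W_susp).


BD = 43.22 / (48.1 - 17.72) = 43.22 / 30.38 = 1.423 g/cm^3

1.423


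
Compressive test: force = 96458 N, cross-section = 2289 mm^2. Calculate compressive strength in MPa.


CS = 96458 / 2289 = 42.1 MPa

42.1


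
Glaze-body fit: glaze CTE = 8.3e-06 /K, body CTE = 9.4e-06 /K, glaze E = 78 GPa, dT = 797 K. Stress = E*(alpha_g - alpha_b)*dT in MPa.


Stress = 78*1000*(8.3e-06 - 9.4e-06)*797 = -68.4 MPa

-68.4


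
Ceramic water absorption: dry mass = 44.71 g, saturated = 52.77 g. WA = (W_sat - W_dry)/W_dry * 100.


WA = (52.77 - 44.71) / 44.71 * 100 = 18.03%

18.03


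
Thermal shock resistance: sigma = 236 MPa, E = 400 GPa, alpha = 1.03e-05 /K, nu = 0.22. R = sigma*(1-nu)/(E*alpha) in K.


R = 236*(1-0.22)/(400*1000*1.03e-05) = 45 K

45


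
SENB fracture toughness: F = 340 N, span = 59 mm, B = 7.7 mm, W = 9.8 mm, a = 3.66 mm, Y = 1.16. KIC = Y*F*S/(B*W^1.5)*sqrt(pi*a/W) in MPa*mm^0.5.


KIC = 1.16*340*59/(7.7*9.8^1.5)*sqrt(pi*3.66/9.8) = 106.7

106.7


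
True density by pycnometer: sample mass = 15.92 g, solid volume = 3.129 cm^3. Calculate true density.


TD = 15.92 / 3.129 = 5.088 g/cm^3

5.088


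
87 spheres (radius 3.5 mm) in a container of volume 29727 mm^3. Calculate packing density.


V_sphere = 4/3*pi*3.5^3 = 179.5944 mm^3
Total V = 87*179.5944 = 15624.7128 mm^3
PD = 15624.7128 / 29727 = 0.526

0.526


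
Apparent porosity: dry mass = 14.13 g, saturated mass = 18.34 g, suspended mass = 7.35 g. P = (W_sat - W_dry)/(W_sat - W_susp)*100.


P = (18.34 - 14.13) / (18.34 - 7.35) * 100 = 4.21 / 10.99 * 100 = 38.3%

38.3


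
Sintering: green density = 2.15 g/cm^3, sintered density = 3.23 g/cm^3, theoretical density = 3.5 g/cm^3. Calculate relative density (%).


Relative = 3.23 / 3.5 * 100 = 92.3%

92.3


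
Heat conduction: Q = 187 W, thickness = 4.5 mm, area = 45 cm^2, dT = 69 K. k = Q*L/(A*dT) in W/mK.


k = 187*4.5/1000/(45/10000*69) = 2.71 W/mK

2.71


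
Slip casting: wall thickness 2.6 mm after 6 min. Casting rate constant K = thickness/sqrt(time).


K = 2.6 / sqrt(6) = 2.6 / 2.4495 = 1.061 mm/min^0.5

1.061


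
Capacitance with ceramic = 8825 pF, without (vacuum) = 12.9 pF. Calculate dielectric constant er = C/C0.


er = 8825 / 12.9 = 684.11

684.11


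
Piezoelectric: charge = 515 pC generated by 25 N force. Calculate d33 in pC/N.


d33 = 515 / 25 = 20.6 pC/N

20.6


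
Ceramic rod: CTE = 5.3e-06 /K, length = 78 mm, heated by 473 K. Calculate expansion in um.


dL = 5.3e-06 * 78 * 473 * 1000 = 195.538 um

195.538


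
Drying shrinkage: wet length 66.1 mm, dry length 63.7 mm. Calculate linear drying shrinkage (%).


DS = (66.1 - 63.7) / 66.1 * 100 = 3.63%

3.63


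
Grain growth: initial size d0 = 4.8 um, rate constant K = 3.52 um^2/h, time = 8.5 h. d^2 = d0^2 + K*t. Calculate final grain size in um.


d^2 = 4.8^2 + 3.52*8.5 = 52.96
d = sqrt(52.96) = 7.28 um

7.28


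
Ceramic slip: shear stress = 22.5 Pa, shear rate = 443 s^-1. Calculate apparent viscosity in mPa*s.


eta = tau/gamma * 1000 = 22.5/443 * 1000 = 50.8 mPa*s

50.8


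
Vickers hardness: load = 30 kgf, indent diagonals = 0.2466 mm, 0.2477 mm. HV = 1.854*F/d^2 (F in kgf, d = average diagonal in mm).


d_avg = (0.2466+0.2477)/2 = 0.24715 mm
HV = 1.854*30/0.24715^2 = 911

911


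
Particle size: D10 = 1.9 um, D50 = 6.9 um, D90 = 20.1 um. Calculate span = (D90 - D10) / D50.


Span = (20.1 - 1.9) / 6.9 = 18.2 / 6.9 = 2.638

2.638


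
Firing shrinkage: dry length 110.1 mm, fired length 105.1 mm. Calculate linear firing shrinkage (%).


FS = (110.1 - 105.1) / 110.1 * 100 = 4.54%

4.54


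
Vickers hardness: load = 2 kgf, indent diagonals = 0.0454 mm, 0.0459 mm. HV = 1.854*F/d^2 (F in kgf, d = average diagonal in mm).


d_avg = (0.0454+0.0459)/2 = 0.04565 mm
HV = 1.854*2/0.04565^2 = 1779

1779


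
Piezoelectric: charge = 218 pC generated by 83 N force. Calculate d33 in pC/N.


d33 = 218 / 83 = 2.6 pC/N

2.6


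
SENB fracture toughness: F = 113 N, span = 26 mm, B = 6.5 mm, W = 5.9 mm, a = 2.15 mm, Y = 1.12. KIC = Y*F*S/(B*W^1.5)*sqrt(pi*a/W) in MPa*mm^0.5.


KIC = 1.12*113*26/(6.5*5.9^1.5)*sqrt(pi*2.15/5.9) = 37.8

37.8


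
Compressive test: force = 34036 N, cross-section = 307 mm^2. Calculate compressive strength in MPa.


CS = 34036 / 307 = 110.9 MPa

110.9


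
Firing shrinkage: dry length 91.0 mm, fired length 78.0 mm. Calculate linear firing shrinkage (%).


FS = (91.0 - 78.0) / 91.0 * 100 = 14.29%

14.29


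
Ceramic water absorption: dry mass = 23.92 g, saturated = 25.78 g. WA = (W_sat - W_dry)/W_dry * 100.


WA = (25.78 - 23.92) / 23.92 * 100 = 7.78%

7.78


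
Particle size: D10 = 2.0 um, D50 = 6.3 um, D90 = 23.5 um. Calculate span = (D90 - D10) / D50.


Span = (23.5 - 2.0) / 6.3 = 21.5 / 6.3 = 3.413

3.413


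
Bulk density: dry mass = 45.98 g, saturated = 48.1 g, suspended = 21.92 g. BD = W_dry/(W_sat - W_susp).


BD = 45.98 / (48.1 - 21.92) = 45.98 / 26.18 = 1.756 g/cm^3

1.756


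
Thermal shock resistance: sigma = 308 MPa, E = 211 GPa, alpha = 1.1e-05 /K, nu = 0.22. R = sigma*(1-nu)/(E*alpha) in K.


R = 308*(1-0.22)/(211*1000*1.1e-05) = 104 K

104


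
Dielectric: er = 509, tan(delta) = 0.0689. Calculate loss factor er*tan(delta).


Loss = 509 * 0.0689 = 35.07

35.07


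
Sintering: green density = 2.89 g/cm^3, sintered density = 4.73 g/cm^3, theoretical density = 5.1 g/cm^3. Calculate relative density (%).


Relative = 4.73 / 5.1 * 100 = 92.7%

92.7


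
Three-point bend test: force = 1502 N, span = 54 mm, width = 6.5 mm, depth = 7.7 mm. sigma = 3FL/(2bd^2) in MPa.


sigma = 3*1502*54/(2*6.5*7.7^2) = 315.7 MPa

315.7


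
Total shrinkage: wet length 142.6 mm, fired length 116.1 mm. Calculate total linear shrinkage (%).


TS = (142.6 - 116.1) / 142.6 * 100 = 18.58%

18.58


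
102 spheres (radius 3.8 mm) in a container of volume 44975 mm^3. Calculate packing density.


V_sphere = 4/3*pi*3.8^3 = 229.8473 mm^3
Total V = 102*229.8473 = 23444.4246 mm^3
PD = 23444.4246 / 44975 = 0.521

0.521


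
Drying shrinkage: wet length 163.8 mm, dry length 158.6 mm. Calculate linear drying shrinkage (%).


DS = (163.8 - 158.6) / 163.8 * 100 = 3.17%

3.17


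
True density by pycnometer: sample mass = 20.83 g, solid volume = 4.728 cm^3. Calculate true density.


TD = 20.83 / 4.728 = 4.406 g/cm^3

4.406


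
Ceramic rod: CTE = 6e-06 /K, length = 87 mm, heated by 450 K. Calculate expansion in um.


dL = 6e-06 * 87 * 450 * 1000 = 234.9 um

234.9


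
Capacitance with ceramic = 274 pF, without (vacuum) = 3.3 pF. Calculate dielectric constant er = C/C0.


er = 274 / 3.3 = 83.03

83.03


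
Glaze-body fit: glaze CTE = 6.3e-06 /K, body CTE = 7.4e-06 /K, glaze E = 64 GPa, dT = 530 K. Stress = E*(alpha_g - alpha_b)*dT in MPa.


Stress = 64*1000*(6.3e-06 - 7.4e-06)*530 = -37.3 MPa

-37.3


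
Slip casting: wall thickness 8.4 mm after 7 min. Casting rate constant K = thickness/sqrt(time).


K = 8.4 / sqrt(7) = 8.4 / 2.6458 = 3.175 mm/min^0.5

3.175


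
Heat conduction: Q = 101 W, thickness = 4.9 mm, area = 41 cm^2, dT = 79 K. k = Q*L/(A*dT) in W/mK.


k = 101*4.9/1000/(41/10000*79) = 1.53 W/mK

1.53


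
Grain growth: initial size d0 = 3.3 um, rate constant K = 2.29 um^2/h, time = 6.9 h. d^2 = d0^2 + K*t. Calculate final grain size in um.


d^2 = 3.3^2 + 2.29*6.9 = 26.691
d = sqrt(26.691) = 5.17 um

5.17


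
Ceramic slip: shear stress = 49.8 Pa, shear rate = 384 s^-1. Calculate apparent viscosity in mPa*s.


eta = tau/gamma * 1000 = 49.8/384 * 1000 = 129.7 mPa*s

129.7


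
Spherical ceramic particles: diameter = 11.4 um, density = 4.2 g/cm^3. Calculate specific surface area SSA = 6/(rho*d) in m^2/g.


SSA = 6 / (4.2 * 11.4) = 0.125 m^2/g

0.125


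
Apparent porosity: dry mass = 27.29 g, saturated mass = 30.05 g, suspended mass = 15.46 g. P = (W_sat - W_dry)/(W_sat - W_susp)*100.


P = (30.05 - 27.29) / (30.05 - 15.46) * 100 = 2.76 / 14.59 * 100 = 18.9%

18.9


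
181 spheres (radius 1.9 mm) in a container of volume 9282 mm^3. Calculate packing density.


V_sphere = 4/3*pi*1.9^3 = 28.7309 mm^3
Total V = 181*28.7309 = 5200.2929 mm^3
PD = 5200.2929 / 9282 = 0.56

0.56


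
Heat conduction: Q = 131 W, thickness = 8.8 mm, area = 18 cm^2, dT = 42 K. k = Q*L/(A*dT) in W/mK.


k = 131*8.8/1000/(18/10000*42) = 15.25 W/mK

15.25


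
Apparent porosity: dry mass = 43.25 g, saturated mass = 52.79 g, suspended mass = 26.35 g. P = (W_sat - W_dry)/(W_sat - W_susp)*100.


P = (52.79 - 43.25) / (52.79 - 26.35) * 100 = 9.54 / 26.44 * 100 = 36.1%

36.1


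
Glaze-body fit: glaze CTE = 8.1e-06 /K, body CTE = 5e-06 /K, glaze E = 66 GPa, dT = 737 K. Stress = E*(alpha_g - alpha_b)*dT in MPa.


Stress = 66*1000*(8.1e-06 - 5e-06)*737 = 150.8 MPa

150.8


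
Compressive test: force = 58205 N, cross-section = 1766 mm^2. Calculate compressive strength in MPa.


CS = 58205 / 1766 = 33.0 MPa

33.0


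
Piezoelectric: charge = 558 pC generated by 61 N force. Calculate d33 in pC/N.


d33 = 558 / 61 = 9.1 pC/N

9.1


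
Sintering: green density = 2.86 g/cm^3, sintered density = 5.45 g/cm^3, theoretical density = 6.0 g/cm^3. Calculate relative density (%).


Relative = 5.45 / 6.0 * 100 = 90.8%

90.8


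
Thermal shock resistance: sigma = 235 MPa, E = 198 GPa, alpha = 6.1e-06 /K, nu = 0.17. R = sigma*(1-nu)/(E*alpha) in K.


R = 235*(1-0.17)/(198*1000*6.1e-06) = 161 K

161


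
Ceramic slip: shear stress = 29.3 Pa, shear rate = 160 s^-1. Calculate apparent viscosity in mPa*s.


eta = tau/gamma * 1000 = 29.3/160 * 1000 = 183.1 mPa*s

183.1


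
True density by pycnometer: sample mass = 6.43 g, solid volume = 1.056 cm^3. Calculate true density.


TD = 6.43 / 1.056 = 6.089 g/cm^3

6.089


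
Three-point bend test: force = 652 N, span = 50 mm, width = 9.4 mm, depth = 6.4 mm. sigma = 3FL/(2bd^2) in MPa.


sigma = 3*652*50/(2*9.4*6.4^2) = 127.0 MPa

127.0


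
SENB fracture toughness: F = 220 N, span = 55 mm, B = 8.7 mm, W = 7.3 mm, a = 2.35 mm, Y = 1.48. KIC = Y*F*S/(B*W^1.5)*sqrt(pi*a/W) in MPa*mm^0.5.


KIC = 1.48*220*55/(8.7*7.3^1.5)*sqrt(pi*2.35/7.3) = 104.95

104.95


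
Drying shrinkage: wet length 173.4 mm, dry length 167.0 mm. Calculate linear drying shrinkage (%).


DS = (173.4 - 167.0) / 173.4 * 100 = 3.69%

3.69


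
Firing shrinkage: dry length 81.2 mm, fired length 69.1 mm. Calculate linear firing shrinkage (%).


FS = (81.2 - 69.1) / 81.2 * 100 = 14.9%

14.9


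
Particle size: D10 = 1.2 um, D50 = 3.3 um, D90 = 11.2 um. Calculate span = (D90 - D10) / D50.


Span = (11.2 - 1.2) / 3.3 = 10.0 / 3.3 = 3.03

3.03


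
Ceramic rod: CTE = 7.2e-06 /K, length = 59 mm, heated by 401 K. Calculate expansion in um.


dL = 7.2e-06 * 59 * 401 * 1000 = 170.345 um

170.345


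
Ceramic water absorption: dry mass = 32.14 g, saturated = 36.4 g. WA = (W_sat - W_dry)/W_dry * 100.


WA = (36.4 - 32.14) / 32.14 * 100 = 13.25%

13.25


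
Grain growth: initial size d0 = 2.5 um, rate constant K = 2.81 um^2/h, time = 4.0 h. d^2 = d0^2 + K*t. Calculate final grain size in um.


d^2 = 2.5^2 + 2.81*4.0 = 17.49
d = sqrt(17.49) = 4.18 um

4.18


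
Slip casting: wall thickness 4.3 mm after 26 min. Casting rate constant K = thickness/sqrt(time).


K = 4.3 / sqrt(26) = 4.3 / 5.099 = 0.843 mm/min^0.5

0.843


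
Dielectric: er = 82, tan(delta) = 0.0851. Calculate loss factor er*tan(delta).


Loss = 82 * 0.0851 = 6.978

6.978


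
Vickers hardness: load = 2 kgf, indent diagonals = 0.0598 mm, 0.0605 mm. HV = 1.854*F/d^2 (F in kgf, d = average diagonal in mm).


d_avg = (0.0598+0.0605)/2 = 0.06015 mm
HV = 1.854*2/0.06015^2 = 1025

1025


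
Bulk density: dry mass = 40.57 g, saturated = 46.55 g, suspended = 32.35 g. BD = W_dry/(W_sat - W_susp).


BD = 40.57 / (46.55 - 32.35) = 40.57 / 14.2 = 2.857 g/cm^3

2.857


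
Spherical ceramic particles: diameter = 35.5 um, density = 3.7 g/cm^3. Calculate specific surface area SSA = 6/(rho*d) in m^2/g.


SSA = 6 / (3.7 * 35.5) = 0.046 m^2/g

0.046


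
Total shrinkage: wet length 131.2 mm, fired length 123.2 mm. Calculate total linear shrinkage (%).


TS = (131.2 - 123.2) / 131.2 * 100 = 6.1%

6.1


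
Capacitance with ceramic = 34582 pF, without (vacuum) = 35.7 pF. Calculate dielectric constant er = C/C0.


er = 34582 / 35.7 = 968.68

968.68


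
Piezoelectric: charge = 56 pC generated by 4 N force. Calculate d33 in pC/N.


d33 = 56 / 4 = 14.0 pC/N

14.0


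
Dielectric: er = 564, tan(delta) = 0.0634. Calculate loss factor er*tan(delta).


Loss = 564 * 0.0634 = 35.758

35.758


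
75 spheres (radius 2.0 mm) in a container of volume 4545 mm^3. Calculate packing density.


V_sphere = 4/3*pi*2.0^3 = 33.5103 mm^3
Total V = 75*33.5103 = 2513.2725 mm^3
PD = 2513.2725 / 4545 = 0.553

0.553


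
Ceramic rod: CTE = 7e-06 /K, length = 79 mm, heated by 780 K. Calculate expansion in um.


dL = 7e-06 * 79 * 780 * 1000 = 431.34 um

431.34


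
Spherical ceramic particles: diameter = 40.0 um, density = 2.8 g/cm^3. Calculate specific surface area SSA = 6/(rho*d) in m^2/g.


SSA = 6 / (2.8 * 40.0) = 0.054 m^2/g

0.054


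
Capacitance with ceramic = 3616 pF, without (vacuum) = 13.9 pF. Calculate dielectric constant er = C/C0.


er = 3616 / 13.9 = 260.14

260.14


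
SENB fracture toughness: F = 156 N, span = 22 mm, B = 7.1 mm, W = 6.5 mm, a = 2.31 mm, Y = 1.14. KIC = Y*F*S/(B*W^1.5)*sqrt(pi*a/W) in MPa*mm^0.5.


KIC = 1.14*156*22/(7.1*6.5^1.5)*sqrt(pi*2.31/6.5) = 35.14

35.14


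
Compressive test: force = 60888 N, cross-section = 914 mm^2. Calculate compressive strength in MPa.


CS = 60888 / 914 = 66.6 MPa

66.6


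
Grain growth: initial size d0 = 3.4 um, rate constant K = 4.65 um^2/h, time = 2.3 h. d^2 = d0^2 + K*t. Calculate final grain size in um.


d^2 = 3.4^2 + 4.65*2.3 = 22.255
d = sqrt(22.255) = 4.72 um

4.72


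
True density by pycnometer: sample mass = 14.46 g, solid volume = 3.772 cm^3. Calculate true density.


TD = 14.46 / 3.772 = 3.834 g/cm^3

3.834


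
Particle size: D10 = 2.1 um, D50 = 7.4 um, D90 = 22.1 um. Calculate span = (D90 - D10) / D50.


Span = (22.1 - 2.1) / 7.4 = 20.0 / 7.4 = 2.703

2.703


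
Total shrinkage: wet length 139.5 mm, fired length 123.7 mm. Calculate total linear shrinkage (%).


TS = (139.5 - 123.7) / 139.5 * 100 = 11.33%

11.33


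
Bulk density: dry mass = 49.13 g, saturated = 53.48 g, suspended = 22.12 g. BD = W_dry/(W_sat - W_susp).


BD = 49.13 / (53.48 - 22.12) = 49.13 / 31.36 = 1.567 g/cm^3

1.567


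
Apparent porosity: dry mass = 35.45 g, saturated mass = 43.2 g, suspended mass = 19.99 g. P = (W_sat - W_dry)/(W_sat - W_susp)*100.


P = (43.2 - 35.45) / (43.2 - 19.99) * 100 = 7.75 / 23.21 * 100 = 33.4%

33.4


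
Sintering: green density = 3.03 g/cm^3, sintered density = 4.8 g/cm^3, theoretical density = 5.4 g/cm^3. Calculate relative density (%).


Relative = 4.8 / 5.4 * 100 = 88.9%

88.9


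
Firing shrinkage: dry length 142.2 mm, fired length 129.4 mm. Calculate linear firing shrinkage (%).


FS = (142.2 - 129.4) / 142.2 * 100 = 9.0%

9.0


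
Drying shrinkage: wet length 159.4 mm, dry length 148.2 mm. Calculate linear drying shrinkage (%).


DS = (159.4 - 148.2) / 159.4 * 100 = 7.03%

7.03


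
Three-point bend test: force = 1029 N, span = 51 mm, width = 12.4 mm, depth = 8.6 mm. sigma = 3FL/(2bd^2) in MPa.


sigma = 3*1029*51/(2*12.4*8.6^2) = 85.8 MPa

85.8


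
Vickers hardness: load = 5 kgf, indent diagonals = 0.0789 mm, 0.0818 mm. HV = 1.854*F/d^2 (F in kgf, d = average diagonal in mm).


d_avg = (0.0789+0.0818)/2 = 0.08035 mm
HV = 1.854*5/0.08035^2 = 1436

1436


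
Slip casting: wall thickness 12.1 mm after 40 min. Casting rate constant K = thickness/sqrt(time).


K = 12.1 / sqrt(40) = 12.1 / 6.3246 = 1.913 mm/min^0.5

1.913


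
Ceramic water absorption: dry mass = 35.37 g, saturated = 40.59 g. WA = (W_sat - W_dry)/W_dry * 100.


WA = (40.59 - 35.37) / 35.37 * 100 = 14.76%

14.76


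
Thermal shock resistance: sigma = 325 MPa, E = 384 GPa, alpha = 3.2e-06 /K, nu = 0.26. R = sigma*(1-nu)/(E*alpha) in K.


R = 325*(1-0.26)/(384*1000*3.2e-06) = 196 K

196


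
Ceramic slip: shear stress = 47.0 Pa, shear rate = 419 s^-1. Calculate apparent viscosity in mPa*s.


eta = tau/gamma * 1000 = 47.0/419 * 1000 = 112.2 mPa*s

112.2


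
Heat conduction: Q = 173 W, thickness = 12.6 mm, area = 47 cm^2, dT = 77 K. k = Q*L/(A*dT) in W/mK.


k = 173*12.6/1000/(47/10000*77) = 6.02 W/mK

6.02


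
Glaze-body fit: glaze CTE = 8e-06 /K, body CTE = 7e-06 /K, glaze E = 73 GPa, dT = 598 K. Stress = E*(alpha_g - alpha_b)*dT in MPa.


Stress = 73*1000*(8e-06 - 7e-06)*598 = 43.7 MPa

43.7


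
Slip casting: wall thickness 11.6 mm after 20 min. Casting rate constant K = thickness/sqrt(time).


K = 11.6 / sqrt(20) = 11.6 / 4.4721 = 2.594 mm/min^0.5

2.594


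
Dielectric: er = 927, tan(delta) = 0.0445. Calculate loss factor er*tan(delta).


Loss = 927 * 0.0445 = 41.252

41.252


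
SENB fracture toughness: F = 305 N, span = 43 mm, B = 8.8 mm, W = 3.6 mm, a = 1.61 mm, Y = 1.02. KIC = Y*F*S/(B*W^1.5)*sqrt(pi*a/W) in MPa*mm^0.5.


KIC = 1.02*305*43/(8.8*3.6^1.5)*sqrt(pi*1.61/3.6) = 263.8

263.8


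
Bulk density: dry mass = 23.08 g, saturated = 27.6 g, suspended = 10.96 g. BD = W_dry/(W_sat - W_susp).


BD = 23.08 / (27.6 - 10.96) = 23.08 / 16.64 = 1.387 g/cm^3

1.387


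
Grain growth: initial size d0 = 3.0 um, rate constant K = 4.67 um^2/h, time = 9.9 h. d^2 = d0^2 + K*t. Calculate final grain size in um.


d^2 = 3.0^2 + 4.67*9.9 = 55.233
d = sqrt(55.233) = 7.43 um

7.43


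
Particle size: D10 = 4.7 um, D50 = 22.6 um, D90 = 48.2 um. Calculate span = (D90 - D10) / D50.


Span = (48.2 - 4.7) / 22.6 = 43.5 / 22.6 = 1.925

1.925


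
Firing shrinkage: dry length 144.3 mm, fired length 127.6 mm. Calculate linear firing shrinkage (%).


FS = (144.3 - 127.6) / 144.3 * 100 = 11.57%

11.57


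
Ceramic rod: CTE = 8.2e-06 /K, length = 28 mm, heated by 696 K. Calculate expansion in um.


dL = 8.2e-06 * 28 * 696 * 1000 = 159.802 um

159.802


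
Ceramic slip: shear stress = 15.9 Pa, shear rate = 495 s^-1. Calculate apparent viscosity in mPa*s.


eta = tau/gamma * 1000 = 15.9/495 * 1000 = 32.1 mPa*s

32.1


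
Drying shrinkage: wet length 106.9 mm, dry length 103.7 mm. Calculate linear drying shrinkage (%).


DS = (106.9 - 103.7) / 106.9 * 100 = 2.99%

2.99


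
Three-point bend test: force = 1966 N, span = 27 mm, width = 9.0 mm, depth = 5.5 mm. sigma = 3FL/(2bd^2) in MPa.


sigma = 3*1966*27/(2*9.0*5.5^2) = 292.5 MPa

292.5


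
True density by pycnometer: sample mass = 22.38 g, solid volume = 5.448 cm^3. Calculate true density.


TD = 22.38 / 5.448 = 4.108 g/cm^3

4.108


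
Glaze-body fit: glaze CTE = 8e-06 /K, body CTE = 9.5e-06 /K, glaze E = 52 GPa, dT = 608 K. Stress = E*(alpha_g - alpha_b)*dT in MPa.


Stress = 52*1000*(8e-06 - 9.5e-06)*608 = -47.4 MPa

-47.4


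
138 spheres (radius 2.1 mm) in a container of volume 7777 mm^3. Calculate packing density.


V_sphere = 4/3*pi*2.1^3 = 38.7924 mm^3
Total V = 138*38.7924 = 5353.3512 mm^3
PD = 5353.3512 / 7777 = 0.688

0.688


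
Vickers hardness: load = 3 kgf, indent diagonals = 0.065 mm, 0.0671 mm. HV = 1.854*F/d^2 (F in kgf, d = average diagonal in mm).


d_avg = (0.065+0.0671)/2 = 0.06605 mm
HV = 1.854*3/0.06605^2 = 1275

1275


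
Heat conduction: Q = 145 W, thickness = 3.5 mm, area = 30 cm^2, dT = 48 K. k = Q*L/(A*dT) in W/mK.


k = 145*3.5/1000/(30/10000*48) = 3.52 W/mK

3.52


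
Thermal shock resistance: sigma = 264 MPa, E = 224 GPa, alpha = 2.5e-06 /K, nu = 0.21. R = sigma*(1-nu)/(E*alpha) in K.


R = 264*(1-0.21)/(224*1000*2.5e-06) = 372 K

372


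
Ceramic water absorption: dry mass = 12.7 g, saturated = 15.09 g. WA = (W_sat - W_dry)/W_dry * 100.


WA = (15.09 - 12.7) / 12.7 * 100 = 18.82%

18.82


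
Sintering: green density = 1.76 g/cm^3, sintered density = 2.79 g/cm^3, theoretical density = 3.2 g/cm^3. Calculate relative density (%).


Relative = 2.79 / 3.2 * 100 = 87.2%

87.2


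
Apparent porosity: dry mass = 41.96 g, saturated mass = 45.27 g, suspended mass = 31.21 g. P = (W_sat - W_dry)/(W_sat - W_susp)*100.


P = (45.27 - 41.96) / (45.27 - 31.21) * 100 = 3.31 / 14.06 * 100 = 23.5%

23.5


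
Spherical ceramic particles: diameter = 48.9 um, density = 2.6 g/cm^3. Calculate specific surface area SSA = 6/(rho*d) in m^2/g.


SSA = 6 / (2.6 * 48.9) = 0.047 m^2/g

0.047


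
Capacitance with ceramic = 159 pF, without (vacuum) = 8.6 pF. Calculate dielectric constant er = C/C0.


er = 159 / 8.6 = 18.49

18.49


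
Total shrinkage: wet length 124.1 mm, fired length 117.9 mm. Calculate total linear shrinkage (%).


TS = (124.1 - 117.9) / 124.1 * 100 = 5.0%

5.0


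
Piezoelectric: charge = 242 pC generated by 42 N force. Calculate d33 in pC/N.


d33 = 242 / 42 = 5.8 pC/N

5.8


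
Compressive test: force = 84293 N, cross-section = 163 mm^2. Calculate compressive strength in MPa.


CS = 84293 / 163 = 517.1 MPa

517.1


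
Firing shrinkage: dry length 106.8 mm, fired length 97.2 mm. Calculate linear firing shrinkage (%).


FS = (106.8 - 97.2) / 106.8 * 100 = 8.99%

8.99


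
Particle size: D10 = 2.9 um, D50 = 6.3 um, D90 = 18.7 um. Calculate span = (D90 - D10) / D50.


Span = (18.7 - 2.9) / 6.3 = 15.8 / 6.3 = 2.508

2.508


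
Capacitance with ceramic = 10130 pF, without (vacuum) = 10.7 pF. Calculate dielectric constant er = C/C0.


er = 10130 / 10.7 = 946.73

946.73


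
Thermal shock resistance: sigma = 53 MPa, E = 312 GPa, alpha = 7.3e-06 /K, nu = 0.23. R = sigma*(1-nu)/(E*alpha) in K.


R = 53*(1-0.23)/(312*1000*7.3e-06) = 18 K

18


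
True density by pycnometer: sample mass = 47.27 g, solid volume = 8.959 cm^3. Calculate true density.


TD = 47.27 / 8.959 = 5.276 g/cm^3

5.276


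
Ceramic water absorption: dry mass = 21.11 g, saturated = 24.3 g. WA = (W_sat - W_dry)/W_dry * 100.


WA = (24.3 - 21.11) / 21.11 * 100 = 15.11%

15.11


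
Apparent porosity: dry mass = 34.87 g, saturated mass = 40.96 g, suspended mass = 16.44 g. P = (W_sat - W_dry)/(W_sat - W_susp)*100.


P = (40.96 - 34.87) / (40.96 - 16.44) * 100 = 6.09 / 24.52 * 100 = 24.8%

24.8


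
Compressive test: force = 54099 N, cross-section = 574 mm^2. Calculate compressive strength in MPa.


CS = 54099 / 574 = 94.2 MPa

94.2


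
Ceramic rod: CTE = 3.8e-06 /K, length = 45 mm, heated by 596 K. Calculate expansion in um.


dL = 3.8e-06 * 45 * 596 * 1000 = 101.916 um

101.916


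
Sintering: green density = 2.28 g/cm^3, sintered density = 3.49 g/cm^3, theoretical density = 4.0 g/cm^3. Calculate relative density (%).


Relative = 3.49 / 4.0 * 100 = 87.3%

87.3


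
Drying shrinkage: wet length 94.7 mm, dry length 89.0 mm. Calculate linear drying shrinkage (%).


DS = (94.7 - 89.0) / 94.7 * 100 = 6.02%

6.02


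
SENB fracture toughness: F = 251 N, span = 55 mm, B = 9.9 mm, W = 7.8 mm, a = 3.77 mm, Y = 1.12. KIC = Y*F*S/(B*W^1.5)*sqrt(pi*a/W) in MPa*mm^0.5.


KIC = 1.12*251*55/(9.9*7.8^1.5)*sqrt(pi*3.77/7.8) = 88.34

88.34


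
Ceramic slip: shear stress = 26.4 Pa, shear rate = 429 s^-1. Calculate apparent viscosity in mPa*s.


eta = tau/gamma * 1000 = 26.4/429 * 1000 = 61.5 mPa*s

61.5


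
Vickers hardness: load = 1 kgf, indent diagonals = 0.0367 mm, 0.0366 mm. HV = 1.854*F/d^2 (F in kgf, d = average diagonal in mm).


d_avg = (0.0367+0.0366)/2 = 0.03665 mm
HV = 1.854*1/0.03665^2 = 1380

1380


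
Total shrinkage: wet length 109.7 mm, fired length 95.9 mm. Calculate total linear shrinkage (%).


TS = (109.7 - 95.9) / 109.7 * 100 = 12.58%

12.58


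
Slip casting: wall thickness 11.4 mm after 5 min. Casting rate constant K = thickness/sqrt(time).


K = 11.4 / sqrt(5) = 11.4 / 2.2361 = 5.098 mm/min^0.5

5.098


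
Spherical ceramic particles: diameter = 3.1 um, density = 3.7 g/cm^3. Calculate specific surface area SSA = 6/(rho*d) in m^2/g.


SSA = 6 / (3.7 * 3.1) = 0.523 m^2/g

0.523


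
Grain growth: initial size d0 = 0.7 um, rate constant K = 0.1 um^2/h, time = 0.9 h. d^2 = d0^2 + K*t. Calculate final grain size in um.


d^2 = 0.7^2 + 0.1*0.9 = 0.58
d = sqrt(0.58) = 0.76 um

0.76


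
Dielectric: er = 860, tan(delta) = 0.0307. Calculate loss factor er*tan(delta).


Loss = 860 * 0.0307 = 26.402

26.402


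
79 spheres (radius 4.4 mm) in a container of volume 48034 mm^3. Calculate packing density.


V_sphere = 4/3*pi*4.4^3 = 356.8179 mm^3
Total V = 79*356.8179 = 28188.6141 mm^3
PD = 28188.6141 / 48034 = 0.587

0.587


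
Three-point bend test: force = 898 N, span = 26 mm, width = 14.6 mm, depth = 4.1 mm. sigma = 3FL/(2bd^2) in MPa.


sigma = 3*898*26/(2*14.6*4.1^2) = 142.7 MPa

142.7


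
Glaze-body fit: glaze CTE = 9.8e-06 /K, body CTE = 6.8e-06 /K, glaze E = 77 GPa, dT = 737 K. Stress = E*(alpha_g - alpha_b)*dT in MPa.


Stress = 77*1000*(9.8e-06 - 6.8e-06)*737 = 170.2 MPa

170.2


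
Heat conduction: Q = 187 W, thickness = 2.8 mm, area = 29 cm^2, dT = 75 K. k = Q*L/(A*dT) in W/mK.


k = 187*2.8/1000/(29/10000*75) = 2.41 W/mK

2.41


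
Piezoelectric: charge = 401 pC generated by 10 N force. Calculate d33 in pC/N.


d33 = 401 / 10 = 40.1 pC/N

40.1


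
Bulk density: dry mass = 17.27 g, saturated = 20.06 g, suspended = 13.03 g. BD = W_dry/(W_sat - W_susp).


BD = 17.27 / (20.06 - 13.03) = 17.27 / 7.03 = 2.457 g/cm^3

2.457


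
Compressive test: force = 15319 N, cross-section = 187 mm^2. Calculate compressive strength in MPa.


CS = 15319 / 187 = 81.9 MPa

81.9


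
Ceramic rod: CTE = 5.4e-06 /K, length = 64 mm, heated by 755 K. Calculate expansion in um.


dL = 5.4e-06 * 64 * 755 * 1000 = 260.928 um

260.928


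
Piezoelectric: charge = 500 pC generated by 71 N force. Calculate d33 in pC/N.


d33 = 500 / 71 = 7.0 pC/N

7.0


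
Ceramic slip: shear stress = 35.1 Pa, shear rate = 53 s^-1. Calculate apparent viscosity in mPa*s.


eta = tau/gamma * 1000 = 35.1/53 * 1000 = 662.3 mPa*s

662.3


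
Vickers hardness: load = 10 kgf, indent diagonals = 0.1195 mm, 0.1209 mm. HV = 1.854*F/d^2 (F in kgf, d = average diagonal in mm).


d_avg = (0.1195+0.1209)/2 = 0.1202 mm
HV = 1.854*10/0.1202^2 = 1283

1283


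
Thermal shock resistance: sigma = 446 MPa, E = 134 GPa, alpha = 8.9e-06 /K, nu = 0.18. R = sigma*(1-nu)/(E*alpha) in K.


R = 446*(1-0.18)/(134*1000*8.9e-06) = 307 K

307


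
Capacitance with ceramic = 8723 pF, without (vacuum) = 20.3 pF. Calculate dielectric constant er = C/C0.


er = 8723 / 20.3 = 429.7

429.7


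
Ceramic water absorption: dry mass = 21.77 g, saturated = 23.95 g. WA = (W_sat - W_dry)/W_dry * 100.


WA = (23.95 - 21.77) / 21.77 * 100 = 10.01%

10.01


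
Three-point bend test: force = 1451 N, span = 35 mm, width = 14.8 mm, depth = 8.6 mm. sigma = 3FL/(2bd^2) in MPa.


sigma = 3*1451*35/(2*14.8*8.6^2) = 69.6 MPa

69.6


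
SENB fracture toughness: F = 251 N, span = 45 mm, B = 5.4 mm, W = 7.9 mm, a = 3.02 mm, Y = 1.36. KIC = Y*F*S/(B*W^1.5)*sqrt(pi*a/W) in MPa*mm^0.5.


KIC = 1.36*251*45/(5.4*7.9^1.5)*sqrt(pi*3.02/7.9) = 140.4

140.4


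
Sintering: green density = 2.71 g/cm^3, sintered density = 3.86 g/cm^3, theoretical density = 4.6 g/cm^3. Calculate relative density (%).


Relative = 3.86 / 4.6 * 100 = 83.9%

83.9


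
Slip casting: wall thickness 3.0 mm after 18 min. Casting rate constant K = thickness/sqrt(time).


K = 3.0 / sqrt(18) = 3.0 / 4.2426 = 0.707 mm/min^0.5

0.707


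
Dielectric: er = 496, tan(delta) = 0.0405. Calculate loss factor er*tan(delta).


Loss = 496 * 0.0405 = 20.088

20.088


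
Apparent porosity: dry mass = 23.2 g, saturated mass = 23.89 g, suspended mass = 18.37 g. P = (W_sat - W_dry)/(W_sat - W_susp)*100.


P = (23.89 - 23.2) / (23.89 - 18.37) * 100 = 0.69 / 5.52 * 100 = 12.5%

12.5


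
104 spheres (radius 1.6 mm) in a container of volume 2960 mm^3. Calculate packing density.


V_sphere = 4/3*pi*1.6^3 = 17.1573 mm^3
Total V = 104*17.1573 = 1784.3592 mm^3
PD = 1784.3592 / 2960 = 0.603

0.603


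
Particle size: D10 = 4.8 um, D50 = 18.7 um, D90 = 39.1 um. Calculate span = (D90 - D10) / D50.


Span = (39.1 - 4.8) / 18.7 = 34.3 / 18.7 = 1.834

1.834


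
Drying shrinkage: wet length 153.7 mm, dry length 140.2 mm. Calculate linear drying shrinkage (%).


DS = (153.7 - 140.2) / 153.7 * 100 = 8.78%

8.78


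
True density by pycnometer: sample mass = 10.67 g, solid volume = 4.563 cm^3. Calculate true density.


TD = 10.67 / 4.563 = 2.338 g/cm^3

2.338


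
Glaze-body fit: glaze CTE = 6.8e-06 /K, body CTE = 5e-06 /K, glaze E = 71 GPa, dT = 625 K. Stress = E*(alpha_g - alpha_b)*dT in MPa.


Stress = 71*1000*(6.8e-06 - 5e-06)*625 = 79.9 MPa

79.9


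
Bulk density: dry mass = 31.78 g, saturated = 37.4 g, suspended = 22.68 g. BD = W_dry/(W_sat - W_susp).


BD = 31.78 / (37.4 - 22.68) = 31.78 / 14.72 = 2.159 g/cm^3

2.159


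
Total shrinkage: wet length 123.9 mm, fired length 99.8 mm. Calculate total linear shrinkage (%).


TS = (123.9 - 99.8) / 123.9 * 100 = 19.45%

19.45


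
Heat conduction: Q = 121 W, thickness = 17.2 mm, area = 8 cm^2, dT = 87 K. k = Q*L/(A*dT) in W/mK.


k = 121*17.2/1000/(8/10000*87) = 29.9 W/mK

29.9


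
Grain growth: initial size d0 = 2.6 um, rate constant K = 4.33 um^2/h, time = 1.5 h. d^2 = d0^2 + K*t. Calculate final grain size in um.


d^2 = 2.6^2 + 4.33*1.5 = 13.255
d = sqrt(13.255) = 3.64 um

3.64
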